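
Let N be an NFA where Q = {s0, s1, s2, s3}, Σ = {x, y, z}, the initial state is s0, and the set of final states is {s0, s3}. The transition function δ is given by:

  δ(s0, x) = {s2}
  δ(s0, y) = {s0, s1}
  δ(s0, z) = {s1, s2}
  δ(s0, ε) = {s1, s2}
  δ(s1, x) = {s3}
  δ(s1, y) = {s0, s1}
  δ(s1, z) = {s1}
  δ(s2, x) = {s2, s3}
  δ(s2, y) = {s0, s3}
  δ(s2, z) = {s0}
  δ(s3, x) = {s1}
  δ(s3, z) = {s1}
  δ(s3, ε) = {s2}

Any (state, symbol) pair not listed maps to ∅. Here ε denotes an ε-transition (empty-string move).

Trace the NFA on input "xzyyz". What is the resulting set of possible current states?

Start: ε-closure({s0}) = {s0, s1, s2}.
Read 'x': s0→{s2}, s1→{s3}, s2→{s2, s3}; now {s2, s3}.
Read 'z': s2→{s0}, s3→{s1}; union {s0, s1}; ε-closure = {s0, s1, s2}.
Read 'y': s0→{s0, s1}, s1→{s0, s1}, s2→{s0, s3}; union {s0, s1, s3}; ε-closure = {s0, s1, s2, s3}.
Read 'y': s0→{s0, s1}, s1→{s0, s1}, s2→{s0, s3}, s3→∅; union {s0, s1, s3}; ε-closure = {s0, s1, s2, s3}.
Read 'z': s0→{s1, s2}, s1→{s1}, s2→{s0}, s3→{s1}; now {s0, s1, s2}.

{s0, s1, s2}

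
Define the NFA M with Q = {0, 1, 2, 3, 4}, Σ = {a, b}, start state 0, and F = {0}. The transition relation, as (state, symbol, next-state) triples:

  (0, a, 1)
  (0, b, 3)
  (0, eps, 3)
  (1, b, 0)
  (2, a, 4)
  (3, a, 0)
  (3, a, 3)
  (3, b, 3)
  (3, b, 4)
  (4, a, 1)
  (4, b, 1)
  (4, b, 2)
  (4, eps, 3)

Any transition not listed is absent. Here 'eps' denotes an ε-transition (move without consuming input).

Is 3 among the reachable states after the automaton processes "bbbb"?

Yes

Start: ε-closure({0}) = {0, 3}.
Read 'b': 0→{3}, 3→{3, 4}; now {3, 4}.
Read 'b': 3→{3, 4}, 4→{1, 2}; now {1, 2, 3, 4}.
Read 'b': 1→{0}, 2→∅, 3→{3, 4}, 4→{1, 2}; now {0, 1, 2, 3, 4}.
Read 'b': 0→{3}, 1→{0}, 2→∅, 3→{3, 4}, 4→{1, 2}; now {0, 1, 2, 3, 4}.
State 3 is in {0, 1, 2, 3, 4}.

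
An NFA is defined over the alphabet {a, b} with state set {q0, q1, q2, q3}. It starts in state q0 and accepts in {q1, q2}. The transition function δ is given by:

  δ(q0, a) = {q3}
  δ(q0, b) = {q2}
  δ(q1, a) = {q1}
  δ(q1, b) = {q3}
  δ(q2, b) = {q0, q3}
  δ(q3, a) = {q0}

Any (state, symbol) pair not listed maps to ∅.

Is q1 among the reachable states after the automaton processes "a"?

No

Start in {q0}.
Read 'a': q0→{q3}; now {q3}.
State q1 is not in {q3}.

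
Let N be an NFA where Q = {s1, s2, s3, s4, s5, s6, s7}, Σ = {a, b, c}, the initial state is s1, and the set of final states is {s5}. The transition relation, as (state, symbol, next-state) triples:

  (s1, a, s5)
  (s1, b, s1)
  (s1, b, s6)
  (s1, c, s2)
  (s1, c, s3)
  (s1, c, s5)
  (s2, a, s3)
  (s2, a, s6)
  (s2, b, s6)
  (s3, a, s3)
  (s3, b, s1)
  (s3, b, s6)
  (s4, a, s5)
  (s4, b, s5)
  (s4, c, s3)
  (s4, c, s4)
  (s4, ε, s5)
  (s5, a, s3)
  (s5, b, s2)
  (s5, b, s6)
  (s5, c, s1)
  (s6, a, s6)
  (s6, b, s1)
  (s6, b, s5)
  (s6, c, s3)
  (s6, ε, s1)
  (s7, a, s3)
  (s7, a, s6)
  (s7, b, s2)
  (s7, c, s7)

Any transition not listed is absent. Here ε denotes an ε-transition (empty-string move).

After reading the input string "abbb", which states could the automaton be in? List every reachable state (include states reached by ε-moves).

Start in {s1}.
Read 'a': {s1} → {s5}.
Read 'b': {s5} → {s1, s2, s6}.
Read 'b': {s1, s2, s6} → {s1, s5, s6}.
Read 'b': {s1, s5, s6} → {s1, s2, s5, s6}.

{s1, s2, s5, s6}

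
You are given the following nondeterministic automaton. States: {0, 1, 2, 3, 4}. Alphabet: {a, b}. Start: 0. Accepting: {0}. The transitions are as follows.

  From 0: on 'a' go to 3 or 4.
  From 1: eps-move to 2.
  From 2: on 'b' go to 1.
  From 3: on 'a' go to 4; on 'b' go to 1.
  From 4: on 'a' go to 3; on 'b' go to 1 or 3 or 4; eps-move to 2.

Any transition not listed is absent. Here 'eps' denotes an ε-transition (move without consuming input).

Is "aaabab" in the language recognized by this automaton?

No

Start in {0}.
Read 'a': 0→{3, 4}; union {3, 4}; ε-closure = {2, 3, 4}.
Read 'a': 2→∅, 3→{4}, 4→{3}; union {3, 4}; ε-closure = {2, 3, 4}.
Read 'a': 2→∅, 3→{4}, 4→{3}; union {3, 4}; ε-closure = {2, 3, 4}.
Read 'b': 2→{1}, 3→{1}, 4→{1, 3, 4}; union {1, 3, 4}; ε-closure = {1, 2, 3, 4}.
Read 'a': 1→∅, 2→∅, 3→{4}, 4→{3}; union {3, 4}; ε-closure = {2, 3, 4}.
Read 'b': 2→{1}, 3→{1}, 4→{1, 3, 4}; union {1, 3, 4}; ε-closure = {1, 2, 3, 4}.
The final set {1, 2, 3, 4} contains no accepting state.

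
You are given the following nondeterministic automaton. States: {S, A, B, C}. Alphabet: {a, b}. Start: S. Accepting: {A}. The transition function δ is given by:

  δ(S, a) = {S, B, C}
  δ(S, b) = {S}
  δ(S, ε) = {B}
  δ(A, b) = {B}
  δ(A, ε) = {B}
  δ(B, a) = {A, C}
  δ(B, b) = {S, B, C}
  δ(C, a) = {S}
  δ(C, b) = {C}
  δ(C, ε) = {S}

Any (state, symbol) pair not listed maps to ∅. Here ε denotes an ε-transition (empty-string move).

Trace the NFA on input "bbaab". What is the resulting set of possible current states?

{S, B, C}

Start: ε-closure({S}) = {S, B}.
Read 'b': {S, B} → {S, B, C}.
Read 'b': {S, B, C} → {S, B, C}.
Read 'a': {S, B, C} → {S, A, B, C}.
Read 'a': {S, A, B, C} → {S, A, B, C}.
Read 'b': {S, A, B, C} → {S, B, C}.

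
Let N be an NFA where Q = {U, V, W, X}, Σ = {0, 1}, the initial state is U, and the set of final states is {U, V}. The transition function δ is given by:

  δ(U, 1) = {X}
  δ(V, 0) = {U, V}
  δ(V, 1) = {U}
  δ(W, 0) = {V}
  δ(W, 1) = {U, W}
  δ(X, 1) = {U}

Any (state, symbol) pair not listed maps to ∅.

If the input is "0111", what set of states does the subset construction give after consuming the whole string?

∅

Start in {U}.
Read '0': {U} → ∅.
The set is empty and remains empty for the remaining 3 symbols.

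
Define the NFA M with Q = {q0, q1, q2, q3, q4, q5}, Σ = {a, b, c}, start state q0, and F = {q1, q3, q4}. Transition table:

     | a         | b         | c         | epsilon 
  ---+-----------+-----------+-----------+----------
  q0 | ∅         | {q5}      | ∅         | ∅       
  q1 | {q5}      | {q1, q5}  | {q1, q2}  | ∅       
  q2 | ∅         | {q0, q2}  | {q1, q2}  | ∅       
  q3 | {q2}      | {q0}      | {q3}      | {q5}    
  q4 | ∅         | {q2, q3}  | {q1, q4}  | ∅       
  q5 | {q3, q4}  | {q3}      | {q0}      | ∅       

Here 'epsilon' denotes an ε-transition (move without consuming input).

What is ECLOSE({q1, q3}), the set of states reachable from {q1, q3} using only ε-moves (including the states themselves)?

Begin with {q1, q3}.
ε-move q3 → q5; add q5.

{q1, q3, q5}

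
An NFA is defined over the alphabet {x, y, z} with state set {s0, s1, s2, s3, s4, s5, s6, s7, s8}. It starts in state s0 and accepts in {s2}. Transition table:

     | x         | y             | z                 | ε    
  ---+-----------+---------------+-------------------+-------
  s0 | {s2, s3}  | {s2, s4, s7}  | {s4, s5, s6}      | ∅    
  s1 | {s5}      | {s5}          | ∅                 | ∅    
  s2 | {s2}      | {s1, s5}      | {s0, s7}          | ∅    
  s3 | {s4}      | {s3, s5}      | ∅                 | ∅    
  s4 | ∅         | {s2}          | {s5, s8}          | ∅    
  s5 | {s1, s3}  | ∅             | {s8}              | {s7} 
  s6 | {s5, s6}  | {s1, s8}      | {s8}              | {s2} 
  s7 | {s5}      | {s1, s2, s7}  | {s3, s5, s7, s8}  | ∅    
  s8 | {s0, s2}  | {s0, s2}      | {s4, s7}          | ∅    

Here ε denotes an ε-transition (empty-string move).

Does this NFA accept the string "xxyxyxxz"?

No

Start in {s0}.
Read 'x': {s0} → {s2, s3}.
Read 'x': {s2, s3} → {s2, s4}.
Read 'y': {s2, s4} → {s1, s2, s5, s7}.
Read 'x': {s1, s2, s5, s7} → {s1, s2, s3, s5, s7}.
Read 'y': {s1, s2, s3, s5, s7} → {s1, s2, s3, s5, s7}.
Read 'x': {s1, s2, s3, s5, s7} → {s1, s2, s3, s4, s5, s7}.
Read 'x': {s1, s2, s3, s4, s5, s7} → {s1, s2, s3, s4, s5, s7}.
Read 'z': {s1, s2, s3, s4, s5, s7} → {s0, s3, s5, s7, s8}.
The final set {s0, s3, s5, s7, s8} contains no accepting state.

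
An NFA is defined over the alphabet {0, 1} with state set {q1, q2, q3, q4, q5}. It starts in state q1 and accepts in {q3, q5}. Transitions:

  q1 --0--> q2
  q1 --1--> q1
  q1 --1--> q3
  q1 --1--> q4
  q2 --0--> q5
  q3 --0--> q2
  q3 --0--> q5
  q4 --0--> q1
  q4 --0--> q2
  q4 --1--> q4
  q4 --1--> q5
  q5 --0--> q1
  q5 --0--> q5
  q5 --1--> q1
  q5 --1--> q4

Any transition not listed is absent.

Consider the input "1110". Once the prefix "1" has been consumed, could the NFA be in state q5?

No

Start in {q1}.
Read '1': q1→{q1, q3, q4}; now {q1, q3, q4}.
State q5 is not in {q1, q3, q4}.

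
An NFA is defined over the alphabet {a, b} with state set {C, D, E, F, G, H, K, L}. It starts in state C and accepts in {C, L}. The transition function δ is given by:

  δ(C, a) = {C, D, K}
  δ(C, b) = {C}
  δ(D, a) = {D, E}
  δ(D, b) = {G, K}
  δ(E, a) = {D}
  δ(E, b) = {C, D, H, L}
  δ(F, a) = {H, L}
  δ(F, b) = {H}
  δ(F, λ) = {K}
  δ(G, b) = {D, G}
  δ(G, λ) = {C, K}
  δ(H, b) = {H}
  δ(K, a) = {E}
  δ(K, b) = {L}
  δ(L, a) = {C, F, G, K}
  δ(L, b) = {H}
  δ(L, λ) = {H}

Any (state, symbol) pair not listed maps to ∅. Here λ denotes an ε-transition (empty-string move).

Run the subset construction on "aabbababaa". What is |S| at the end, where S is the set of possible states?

6

Start in {C}.
Read 'a': {C} → {C, D, K}.
Read 'a': {C, D, K} → {C, D, E, K}.
Read 'b': {C, D, E, K} → {C, D, G, H, K, L}.
Read 'b': {C, D, G, H, K, L} → {C, D, G, H, K, L}.
Read 'a': {C, D, G, H, K, L} → {C, D, E, F, G, K}.
Read 'b': {C, D, E, F, G, K} → {C, D, G, H, K, L}.
Read 'a': {C, D, G, H, K, L} → {C, D, E, F, G, K}.
Read 'b': {C, D, E, F, G, K} → {C, D, G, H, K, L}.
Read 'a': {C, D, G, H, K, L} → {C, D, E, F, G, K}.
Read 'a': {C, D, E, F, G, K} → {C, D, E, H, K, L}.
That set has 6 states.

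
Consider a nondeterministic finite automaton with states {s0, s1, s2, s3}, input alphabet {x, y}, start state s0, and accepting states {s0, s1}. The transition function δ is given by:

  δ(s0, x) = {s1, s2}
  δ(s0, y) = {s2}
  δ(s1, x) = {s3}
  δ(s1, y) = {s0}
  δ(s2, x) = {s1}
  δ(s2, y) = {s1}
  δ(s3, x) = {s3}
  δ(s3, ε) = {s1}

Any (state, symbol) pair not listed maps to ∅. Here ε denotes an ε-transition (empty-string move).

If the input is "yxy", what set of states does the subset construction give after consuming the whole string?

Start in {s0}.
Read 'y': s0→{s2}; now {s2}.
Read 'x': s2→{s1}; now {s1}.
Read 'y': s1→{s0}; now {s0}.

{s0}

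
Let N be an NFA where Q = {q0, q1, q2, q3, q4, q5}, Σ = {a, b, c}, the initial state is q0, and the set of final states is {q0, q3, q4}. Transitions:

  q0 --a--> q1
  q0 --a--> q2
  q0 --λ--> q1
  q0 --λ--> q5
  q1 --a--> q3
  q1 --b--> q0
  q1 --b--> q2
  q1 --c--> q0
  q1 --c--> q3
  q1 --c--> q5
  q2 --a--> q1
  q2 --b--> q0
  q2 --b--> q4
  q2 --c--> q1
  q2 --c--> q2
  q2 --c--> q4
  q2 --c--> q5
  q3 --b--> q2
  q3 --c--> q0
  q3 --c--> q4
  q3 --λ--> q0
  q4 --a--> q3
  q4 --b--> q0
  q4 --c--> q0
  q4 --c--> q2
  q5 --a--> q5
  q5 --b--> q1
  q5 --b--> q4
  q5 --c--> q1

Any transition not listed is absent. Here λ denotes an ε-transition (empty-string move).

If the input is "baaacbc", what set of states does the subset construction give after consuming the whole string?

{q0, q1, q2, q3, q4, q5}

Start: ε-closure({q0}) = {q0, q1, q5}.
Read 'b': {q0, q1, q5} → {q0, q1, q2, q4, q5}.
Read 'a': {q0, q1, q2, q4, q5} → {q0, q1, q2, q3, q5}.
Read 'a': {q0, q1, q2, q3, q5} → {q0, q1, q2, q3, q5}.
Read 'a': {q0, q1, q2, q3, q5} → {q0, q1, q2, q3, q5}.
Read 'c': {q0, q1, q2, q3, q5} → {q0, q1, q2, q3, q4, q5}.
Read 'b': {q0, q1, q2, q3, q4, q5} → {q0, q1, q2, q4, q5}.
Read 'c': {q0, q1, q2, q4, q5} → {q0, q1, q2, q3, q4, q5}.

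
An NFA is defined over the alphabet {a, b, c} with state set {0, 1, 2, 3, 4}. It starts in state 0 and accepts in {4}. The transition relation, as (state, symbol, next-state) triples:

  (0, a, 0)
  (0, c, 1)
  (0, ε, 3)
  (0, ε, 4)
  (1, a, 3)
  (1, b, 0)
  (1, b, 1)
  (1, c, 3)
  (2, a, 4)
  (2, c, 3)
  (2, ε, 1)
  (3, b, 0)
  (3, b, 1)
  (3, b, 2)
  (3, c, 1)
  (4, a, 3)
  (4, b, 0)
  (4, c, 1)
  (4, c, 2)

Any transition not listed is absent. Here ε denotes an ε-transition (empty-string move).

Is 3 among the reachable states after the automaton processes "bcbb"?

Yes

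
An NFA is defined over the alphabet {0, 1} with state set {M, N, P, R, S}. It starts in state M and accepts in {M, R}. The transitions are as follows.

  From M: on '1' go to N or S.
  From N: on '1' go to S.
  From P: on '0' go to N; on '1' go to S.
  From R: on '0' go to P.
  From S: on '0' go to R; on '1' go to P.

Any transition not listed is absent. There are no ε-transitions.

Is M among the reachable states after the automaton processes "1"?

Start in {M}.
Read '1': M→{N, S}; now {N, S}.
State M is not in {N, S}.

No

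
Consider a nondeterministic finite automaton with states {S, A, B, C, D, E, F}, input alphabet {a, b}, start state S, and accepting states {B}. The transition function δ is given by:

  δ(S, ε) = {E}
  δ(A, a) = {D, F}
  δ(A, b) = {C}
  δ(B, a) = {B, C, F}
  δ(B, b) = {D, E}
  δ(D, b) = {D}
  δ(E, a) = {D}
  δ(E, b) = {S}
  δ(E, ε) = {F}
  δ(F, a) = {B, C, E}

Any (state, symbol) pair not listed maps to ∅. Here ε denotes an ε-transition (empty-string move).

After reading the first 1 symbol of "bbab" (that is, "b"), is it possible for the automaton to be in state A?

No

Start: ε-closure({S}) = {S, E, F}.
Read 'b': {S, E, F} → {S, E, F}.
State A is not in {S, E, F}.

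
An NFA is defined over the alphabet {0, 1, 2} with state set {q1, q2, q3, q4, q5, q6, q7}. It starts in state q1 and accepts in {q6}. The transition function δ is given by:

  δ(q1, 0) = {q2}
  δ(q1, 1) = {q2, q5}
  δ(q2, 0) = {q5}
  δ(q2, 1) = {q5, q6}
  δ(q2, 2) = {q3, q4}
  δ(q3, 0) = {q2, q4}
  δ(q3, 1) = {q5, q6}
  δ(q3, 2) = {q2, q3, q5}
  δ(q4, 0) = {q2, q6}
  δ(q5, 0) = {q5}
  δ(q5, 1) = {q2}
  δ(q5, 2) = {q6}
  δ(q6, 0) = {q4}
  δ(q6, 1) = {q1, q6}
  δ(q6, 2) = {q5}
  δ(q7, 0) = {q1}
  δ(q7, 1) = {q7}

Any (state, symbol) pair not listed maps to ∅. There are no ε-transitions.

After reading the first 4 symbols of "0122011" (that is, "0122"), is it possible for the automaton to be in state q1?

No

Start in {q1}.
Read '0': {q1} → {q2}.
Read '1': {q2} → {q5, q6}.
Read '2': {q5, q6} → {q5, q6}.
Read '2': {q5, q6} → {q5, q6}.
State q1 is not in {q5, q6}.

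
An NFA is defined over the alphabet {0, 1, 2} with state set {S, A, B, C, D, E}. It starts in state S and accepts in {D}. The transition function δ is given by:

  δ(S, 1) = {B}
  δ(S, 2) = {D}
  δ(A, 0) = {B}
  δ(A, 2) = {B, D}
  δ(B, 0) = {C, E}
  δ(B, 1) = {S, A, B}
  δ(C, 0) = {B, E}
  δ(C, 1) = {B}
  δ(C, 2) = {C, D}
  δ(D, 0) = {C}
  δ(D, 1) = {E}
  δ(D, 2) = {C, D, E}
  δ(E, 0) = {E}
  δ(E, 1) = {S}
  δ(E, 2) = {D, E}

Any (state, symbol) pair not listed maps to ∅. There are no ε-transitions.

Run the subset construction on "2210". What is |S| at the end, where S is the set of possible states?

2

Start in {S}.
Read '2': {S} → {D}.
Read '2': {D} → {C, D, E}.
Read '1': {C, D, E} → {S, B, E}.
Read '0': {S, B, E} → {C, E}.
That set has 2 states.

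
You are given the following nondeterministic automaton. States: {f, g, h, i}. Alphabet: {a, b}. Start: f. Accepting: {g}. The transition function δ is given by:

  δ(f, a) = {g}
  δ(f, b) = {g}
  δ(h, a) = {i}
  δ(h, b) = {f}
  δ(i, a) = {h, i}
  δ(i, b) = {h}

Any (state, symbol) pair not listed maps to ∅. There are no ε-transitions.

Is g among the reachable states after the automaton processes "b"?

Start in {f}.
Read 'b': {f} → {g}.
State g is in {g}.

Yes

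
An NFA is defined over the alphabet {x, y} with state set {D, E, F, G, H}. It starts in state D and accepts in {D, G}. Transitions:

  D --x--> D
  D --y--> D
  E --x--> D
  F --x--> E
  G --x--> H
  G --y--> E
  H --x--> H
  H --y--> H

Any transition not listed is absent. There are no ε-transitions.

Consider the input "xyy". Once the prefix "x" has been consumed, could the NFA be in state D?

Yes

Start in {D}.
Read 'x': D→{D}; now {D}.
State D is in {D}.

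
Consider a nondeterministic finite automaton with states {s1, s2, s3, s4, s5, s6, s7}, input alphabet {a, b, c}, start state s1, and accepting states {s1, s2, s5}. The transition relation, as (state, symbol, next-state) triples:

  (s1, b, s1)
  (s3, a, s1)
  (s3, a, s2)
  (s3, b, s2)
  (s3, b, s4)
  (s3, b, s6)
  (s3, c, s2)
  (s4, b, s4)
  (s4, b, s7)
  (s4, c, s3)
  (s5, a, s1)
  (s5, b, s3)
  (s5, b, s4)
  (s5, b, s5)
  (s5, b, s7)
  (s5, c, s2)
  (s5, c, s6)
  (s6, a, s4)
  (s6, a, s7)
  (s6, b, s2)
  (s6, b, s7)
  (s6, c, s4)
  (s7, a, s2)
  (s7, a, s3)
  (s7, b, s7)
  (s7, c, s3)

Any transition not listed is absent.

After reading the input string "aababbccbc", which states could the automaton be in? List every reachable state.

∅

Start in {s1}.
Read 'a': s1→∅; now ∅.
The set is empty and remains empty for the remaining 9 symbols.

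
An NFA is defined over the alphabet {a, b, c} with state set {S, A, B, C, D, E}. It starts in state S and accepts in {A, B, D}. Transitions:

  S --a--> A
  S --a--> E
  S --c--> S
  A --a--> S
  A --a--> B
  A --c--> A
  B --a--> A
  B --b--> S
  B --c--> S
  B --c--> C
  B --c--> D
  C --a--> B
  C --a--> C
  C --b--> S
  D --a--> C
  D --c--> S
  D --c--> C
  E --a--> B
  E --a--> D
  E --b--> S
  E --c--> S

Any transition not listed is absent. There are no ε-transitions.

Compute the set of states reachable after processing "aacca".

{A, B, C, E}

Start in {S}.
Read 'a': S→{A, E}; now {A, E}.
Read 'a': A→{S, B}, E→{B, D}; now {S, B, D}.
Read 'c': S→{S}, B→{S, C, D}, D→{S, C}; now {S, C, D}.
Read 'c': S→{S}, C→∅, D→{S, C}; now {S, C}.
Read 'a': S→{A, E}, C→{B, C}; now {A, B, C, E}.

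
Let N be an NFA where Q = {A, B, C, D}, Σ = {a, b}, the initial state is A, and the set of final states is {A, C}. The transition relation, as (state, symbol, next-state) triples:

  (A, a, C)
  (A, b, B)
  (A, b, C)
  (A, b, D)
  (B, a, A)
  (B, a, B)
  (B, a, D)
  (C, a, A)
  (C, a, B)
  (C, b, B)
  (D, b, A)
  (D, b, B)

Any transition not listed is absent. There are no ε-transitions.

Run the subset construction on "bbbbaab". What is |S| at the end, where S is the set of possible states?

Start in {A}.
Read 'b': A→{B, C, D}; now {B, C, D}.
Read 'b': B→∅, C→{B}, D→{A, B}; now {A, B}.
Read 'b': A→{B, C, D}, B→∅; now {B, C, D}.
Read 'b': B→∅, C→{B}, D→{A, B}; now {A, B}.
Read 'a': A→{C}, B→{A, B, D}; now {A, B, C, D}.
Read 'a': A→{C}, B→{A, B, D}, C→{A, B}, D→∅; now {A, B, C, D}.
Read 'b': A→{B, C, D}, B→∅, C→{B}, D→{A, B}; now {A, B, C, D}.
That set has 4 states.

4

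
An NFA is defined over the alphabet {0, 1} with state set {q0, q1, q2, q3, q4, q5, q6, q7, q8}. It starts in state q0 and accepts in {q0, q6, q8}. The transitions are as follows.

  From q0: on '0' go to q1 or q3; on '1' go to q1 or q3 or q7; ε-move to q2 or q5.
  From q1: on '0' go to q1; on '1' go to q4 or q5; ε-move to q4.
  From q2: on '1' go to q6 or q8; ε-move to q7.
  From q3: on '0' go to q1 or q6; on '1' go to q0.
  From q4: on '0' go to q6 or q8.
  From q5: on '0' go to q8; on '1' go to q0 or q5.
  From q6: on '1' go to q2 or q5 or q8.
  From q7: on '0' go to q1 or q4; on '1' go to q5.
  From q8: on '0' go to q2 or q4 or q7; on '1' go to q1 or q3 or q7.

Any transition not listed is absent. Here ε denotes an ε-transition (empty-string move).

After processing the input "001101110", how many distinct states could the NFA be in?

Start: ε-closure({q0}) = {q0, q2, q5, q7}.
Read '0': {q0, q2, q5, q7} → {q1, q3, q4, q8}.
Read '0': {q1, q3, q4, q8} → {q1, q2, q4, q6, q7, q8}.
Read '1': {q1, q2, q4, q6, q7, q8} → {q1, q2, q3, q4, q5, q6, q7, q8}.
Read '1': {q1, q2, q3, q4, q5, q6, q7, q8} → {q0, q1, q2, q3, q4, q5, q6, q7, q8}.
Read '0': {q0, q1, q2, q3, q4, q5, q6, q7, q8} → {q1, q2, q3, q4, q6, q7, q8}.
Read '1': {q1, q2, q3, q4, q6, q7, q8} → {q0, q1, q2, q3, q4, q5, q6, q7, q8}.
Read '1': {q0, q1, q2, q3, q4, q5, q6, q7, q8} → {q0, q1, q2, q3, q4, q5, q6, q7, q8}.
Read '1': {q0, q1, q2, q3, q4, q5, q6, q7, q8} → {q0, q1, q2, q3, q4, q5, q6, q7, q8}.
Read '0': {q0, q1, q2, q3, q4, q5, q6, q7, q8} → {q1, q2, q3, q4, q6, q7, q8}.
That set has 7 states.

7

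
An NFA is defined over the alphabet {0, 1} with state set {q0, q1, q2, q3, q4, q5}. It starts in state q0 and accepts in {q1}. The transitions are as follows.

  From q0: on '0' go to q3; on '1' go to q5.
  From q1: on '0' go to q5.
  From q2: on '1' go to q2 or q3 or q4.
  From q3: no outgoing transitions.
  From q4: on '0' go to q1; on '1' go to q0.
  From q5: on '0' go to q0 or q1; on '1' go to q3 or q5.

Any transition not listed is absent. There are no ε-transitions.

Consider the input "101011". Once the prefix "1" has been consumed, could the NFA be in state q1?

No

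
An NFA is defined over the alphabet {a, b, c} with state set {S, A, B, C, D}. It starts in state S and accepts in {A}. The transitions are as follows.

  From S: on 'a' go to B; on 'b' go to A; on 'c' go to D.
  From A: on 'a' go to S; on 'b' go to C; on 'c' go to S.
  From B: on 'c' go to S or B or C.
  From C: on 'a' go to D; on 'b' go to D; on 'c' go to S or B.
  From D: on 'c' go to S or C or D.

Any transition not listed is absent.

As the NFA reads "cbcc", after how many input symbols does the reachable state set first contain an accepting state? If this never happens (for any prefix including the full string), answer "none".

none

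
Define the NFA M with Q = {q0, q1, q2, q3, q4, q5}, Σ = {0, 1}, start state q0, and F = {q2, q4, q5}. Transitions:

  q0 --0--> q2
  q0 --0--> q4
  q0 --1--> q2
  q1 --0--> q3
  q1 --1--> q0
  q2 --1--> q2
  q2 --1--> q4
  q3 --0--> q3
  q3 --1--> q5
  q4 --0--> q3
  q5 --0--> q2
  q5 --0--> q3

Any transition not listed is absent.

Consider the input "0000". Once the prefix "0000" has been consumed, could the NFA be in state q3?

Start in {q0}.
Read '0': {q0} → {q2, q4}.
Read '0': {q2, q4} → {q3}.
Read '0': {q3} → {q3}.
Read '0': {q3} → {q3}.
State q3 is in {q3}.

Yes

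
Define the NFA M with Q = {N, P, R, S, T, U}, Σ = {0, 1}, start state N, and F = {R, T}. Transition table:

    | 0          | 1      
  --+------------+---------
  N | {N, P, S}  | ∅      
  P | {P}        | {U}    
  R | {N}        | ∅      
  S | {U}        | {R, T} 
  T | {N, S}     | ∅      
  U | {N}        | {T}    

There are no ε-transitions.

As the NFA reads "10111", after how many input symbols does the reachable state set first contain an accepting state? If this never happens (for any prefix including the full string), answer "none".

Start in {N}.
Read '1': {N} → ∅.
The set is empty and remains empty for the remaining 4 symbols.
No reachable set along the way intersects F.

none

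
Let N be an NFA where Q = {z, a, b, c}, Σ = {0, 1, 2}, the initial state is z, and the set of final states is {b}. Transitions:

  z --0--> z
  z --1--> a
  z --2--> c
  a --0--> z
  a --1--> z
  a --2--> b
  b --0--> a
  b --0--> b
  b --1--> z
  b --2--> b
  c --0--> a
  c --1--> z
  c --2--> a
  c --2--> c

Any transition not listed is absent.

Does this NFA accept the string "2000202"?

Yes

Start in {z}.
Read '2': z→{c}; now {c}.
Read '0': c→{a}; now {a}.
Read '0': a→{z}; now {z}.
Read '0': z→{z}; now {z}.
Read '2': z→{c}; now {c}.
Read '0': c→{a}; now {a}.
Read '2': a→{b}; now {b}.
The final set {b} contains the accepting state b.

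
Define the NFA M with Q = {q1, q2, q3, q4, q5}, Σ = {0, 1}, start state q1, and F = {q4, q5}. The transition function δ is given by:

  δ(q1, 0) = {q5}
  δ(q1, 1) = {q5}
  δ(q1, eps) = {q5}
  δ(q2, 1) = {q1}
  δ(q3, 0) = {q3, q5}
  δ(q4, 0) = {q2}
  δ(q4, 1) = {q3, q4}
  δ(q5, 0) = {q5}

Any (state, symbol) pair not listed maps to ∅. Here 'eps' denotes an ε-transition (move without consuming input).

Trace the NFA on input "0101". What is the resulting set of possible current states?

∅

Start: ε-closure({q1}) = {q1, q5}.
Read '0': q1→{q5}, q5→{q5}; now {q5}.
Read '1': q5→∅; now ∅.
The set is empty and remains empty for the remaining 2 symbols.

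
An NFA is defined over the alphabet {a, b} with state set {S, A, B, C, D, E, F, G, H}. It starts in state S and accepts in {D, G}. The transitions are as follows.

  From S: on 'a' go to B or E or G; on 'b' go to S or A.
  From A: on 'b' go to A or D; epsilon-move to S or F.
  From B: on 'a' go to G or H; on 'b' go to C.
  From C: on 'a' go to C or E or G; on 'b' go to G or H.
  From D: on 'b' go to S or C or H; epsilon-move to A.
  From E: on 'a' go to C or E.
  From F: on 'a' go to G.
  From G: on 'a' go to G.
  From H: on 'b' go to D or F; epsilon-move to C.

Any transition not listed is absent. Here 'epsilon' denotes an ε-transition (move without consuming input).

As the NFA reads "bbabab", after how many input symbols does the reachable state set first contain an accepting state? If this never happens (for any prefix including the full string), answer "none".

2

Start in {S}.
Read 'b': {S} → {S, A, F}.
Read 'b': {S, A, F} → {S, A, D, F}.
None of the earlier sets intersect F, but {S, A, D, F} does.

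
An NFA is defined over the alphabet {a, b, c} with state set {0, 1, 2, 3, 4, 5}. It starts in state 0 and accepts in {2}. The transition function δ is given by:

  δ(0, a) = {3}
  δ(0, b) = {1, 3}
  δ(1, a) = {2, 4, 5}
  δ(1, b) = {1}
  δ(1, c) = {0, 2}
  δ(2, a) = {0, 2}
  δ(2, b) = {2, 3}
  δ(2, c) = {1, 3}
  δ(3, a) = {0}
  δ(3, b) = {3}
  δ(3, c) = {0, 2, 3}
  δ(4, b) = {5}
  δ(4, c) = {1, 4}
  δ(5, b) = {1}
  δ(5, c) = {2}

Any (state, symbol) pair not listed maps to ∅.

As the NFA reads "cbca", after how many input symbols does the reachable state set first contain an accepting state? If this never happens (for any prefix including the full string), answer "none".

Start in {0}.
Read 'c': {0} → ∅.
The set is empty and remains empty for the remaining 3 symbols.
No reachable set along the way intersects F.

none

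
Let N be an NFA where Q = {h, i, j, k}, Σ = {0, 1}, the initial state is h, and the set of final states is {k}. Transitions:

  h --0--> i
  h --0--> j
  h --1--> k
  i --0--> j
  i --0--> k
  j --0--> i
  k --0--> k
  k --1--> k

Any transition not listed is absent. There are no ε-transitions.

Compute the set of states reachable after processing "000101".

{k}

Start in {h}.
Read '0': {h} → {i, j}.
Read '0': {i, j} → {i, j, k}.
Read '0': {i, j, k} → {i, j, k}.
Read '1': {i, j, k} → {k}.
Read '0': {k} → {k}.
Read '1': {k} → {k}.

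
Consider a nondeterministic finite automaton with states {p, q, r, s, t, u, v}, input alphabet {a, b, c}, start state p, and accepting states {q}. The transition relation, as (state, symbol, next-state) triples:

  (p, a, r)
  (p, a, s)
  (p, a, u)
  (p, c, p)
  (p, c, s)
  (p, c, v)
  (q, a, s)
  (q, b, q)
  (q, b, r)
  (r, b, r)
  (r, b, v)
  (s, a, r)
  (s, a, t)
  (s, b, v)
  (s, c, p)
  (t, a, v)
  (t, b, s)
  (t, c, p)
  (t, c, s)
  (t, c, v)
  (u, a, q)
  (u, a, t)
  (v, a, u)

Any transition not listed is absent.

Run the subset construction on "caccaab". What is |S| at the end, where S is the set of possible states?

4

Start in {p}.
Read 'c': {p} → {p, s, v}.
Read 'a': {p, s, v} → {r, s, t, u}.
Read 'c': {r, s, t, u} → {p, s, v}.
Read 'c': {p, s, v} → {p, s, v}.
Read 'a': {p, s, v} → {r, s, t, u}.
Read 'a': {r, s, t, u} → {q, r, t, v}.
Read 'b': {q, r, t, v} → {q, r, s, v}.
That set has 4 states.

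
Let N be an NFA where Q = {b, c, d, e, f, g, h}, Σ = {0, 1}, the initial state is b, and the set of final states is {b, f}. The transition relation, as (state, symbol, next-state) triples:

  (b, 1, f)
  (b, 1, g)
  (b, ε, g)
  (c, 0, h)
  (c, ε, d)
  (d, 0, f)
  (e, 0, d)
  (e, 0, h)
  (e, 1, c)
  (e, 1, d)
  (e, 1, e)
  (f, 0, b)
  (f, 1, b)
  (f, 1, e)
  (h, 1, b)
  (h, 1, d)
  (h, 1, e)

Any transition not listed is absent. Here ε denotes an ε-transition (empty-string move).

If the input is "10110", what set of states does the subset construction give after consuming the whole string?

{d, h}

Start: ε-closure({b}) = {b, g}.
Read '1': b→{f, g}, g→∅; now {f, g}.
Read '0': f→{b}, g→∅; union {b}; ε-closure = {b, g}.
Read '1': b→{f, g}, g→∅; now {f, g}.
Read '1': f→{b, e}, g→∅; union {b, e}; ε-closure = {b, e, g}.
Read '0': b→∅, e→{d, h}, g→∅; now {d, h}.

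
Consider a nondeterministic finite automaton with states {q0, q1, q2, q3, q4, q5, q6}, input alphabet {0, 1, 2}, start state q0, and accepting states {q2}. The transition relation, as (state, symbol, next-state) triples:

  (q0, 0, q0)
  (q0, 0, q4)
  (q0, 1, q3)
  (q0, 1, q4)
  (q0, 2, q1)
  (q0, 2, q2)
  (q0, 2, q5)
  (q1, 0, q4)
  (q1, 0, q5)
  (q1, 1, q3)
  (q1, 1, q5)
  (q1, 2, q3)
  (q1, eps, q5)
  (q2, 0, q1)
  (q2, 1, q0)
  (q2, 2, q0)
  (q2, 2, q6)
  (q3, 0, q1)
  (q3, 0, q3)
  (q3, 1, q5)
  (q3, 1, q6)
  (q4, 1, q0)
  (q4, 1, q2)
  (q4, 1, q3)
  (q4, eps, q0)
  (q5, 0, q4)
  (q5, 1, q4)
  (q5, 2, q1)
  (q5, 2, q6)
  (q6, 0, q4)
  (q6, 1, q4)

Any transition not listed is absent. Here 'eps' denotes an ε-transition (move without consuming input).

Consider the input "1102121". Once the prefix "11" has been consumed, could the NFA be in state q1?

No

Start in {q0}.
Read '1': q0→{q3, q4}; union {q3, q4}; ε-closure = {q0, q3, q4}.
Read '1': q0→{q3, q4}, q3→{q5, q6}, q4→{q0, q2, q3}; now {q0, q2, q3, q4, q5, q6}.
State q1 is not in {q0, q2, q3, q4, q5, q6}.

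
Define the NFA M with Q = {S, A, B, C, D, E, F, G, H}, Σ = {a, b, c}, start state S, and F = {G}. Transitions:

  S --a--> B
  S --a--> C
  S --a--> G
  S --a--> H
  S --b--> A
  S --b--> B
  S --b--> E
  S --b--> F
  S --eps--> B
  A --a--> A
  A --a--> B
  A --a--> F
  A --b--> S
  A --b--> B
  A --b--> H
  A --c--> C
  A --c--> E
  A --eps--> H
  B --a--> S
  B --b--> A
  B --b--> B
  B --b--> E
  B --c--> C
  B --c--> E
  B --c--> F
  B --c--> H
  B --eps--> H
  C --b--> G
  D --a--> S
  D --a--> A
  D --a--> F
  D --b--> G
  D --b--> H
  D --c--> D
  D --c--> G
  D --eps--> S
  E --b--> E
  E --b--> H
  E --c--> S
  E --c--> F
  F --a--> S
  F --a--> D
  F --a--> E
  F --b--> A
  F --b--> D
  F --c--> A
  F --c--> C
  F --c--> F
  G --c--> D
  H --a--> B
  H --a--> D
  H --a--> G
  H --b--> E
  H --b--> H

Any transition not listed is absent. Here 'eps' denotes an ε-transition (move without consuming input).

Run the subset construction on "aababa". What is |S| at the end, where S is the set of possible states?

Start: ε-closure({S}) = {S, B, H}.
Read 'a': S→{B, C, G, H}, B→{S}, H→{B, D, G}; now {S, B, C, D, G, H}.
Read 'a': S→{B, C, G, H}, B→{S}, C→∅, D→{S, A, F}, G→∅, H→{B, D, G}; now {S, A, B, C, D, F, G, H}.
Read 'b': S→{A, B, E, F}, A→{S, B, H}, B→{A, B, E}, C→{G}, D→{G, H}, F→{A, D}, G→∅, H→{E, H}; now {S, A, B, D, E, F, G, H}.
Read 'a': S→{B, C, G, H}, A→{A, B, F}, B→{S}, D→{S, A, F}, E→∅, F→{S, D, E}, G→∅, H→{B, D, G}; now {S, A, B, C, D, E, F, G, H}.
Read 'b': S→{A, B, E, F}, A→{S, B, H}, B→{A, B, E}, C→{G}, D→{G, H}, E→{E, H}, F→{A, D}, G→∅, H→{E, H}; now {S, A, B, D, E, F, G, H}.
Read 'a': S→{B, C, G, H}, A→{A, B, F}, B→{S}, D→{S, A, F}, E→∅, F→{S, D, E}, G→∅, H→{B, D, G}; now {S, A, B, C, D, E, F, G, H}.
That set has 9 states.

9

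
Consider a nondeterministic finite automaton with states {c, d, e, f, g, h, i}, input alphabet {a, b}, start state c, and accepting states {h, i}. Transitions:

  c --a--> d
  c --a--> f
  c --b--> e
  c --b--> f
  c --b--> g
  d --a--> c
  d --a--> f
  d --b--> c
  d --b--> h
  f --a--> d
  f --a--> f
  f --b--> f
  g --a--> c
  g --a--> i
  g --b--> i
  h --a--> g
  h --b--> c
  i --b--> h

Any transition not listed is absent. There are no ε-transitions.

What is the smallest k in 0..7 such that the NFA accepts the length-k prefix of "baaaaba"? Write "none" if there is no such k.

Start in {c}.
Read 'b': {c} → {e, f, g}.
Read 'a': {e, f, g} → {c, d, f, i}.
None of the earlier sets intersect F, but {c, d, f, i} does.

2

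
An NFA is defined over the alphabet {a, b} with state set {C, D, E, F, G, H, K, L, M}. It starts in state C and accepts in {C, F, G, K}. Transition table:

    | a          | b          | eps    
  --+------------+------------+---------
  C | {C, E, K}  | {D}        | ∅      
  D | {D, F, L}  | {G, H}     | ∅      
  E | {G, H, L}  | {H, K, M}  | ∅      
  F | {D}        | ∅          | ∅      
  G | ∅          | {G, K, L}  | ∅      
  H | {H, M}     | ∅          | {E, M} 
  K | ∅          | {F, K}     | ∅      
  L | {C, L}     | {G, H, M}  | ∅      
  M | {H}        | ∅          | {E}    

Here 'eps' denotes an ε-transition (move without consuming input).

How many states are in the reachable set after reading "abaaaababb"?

7

Start in {C}.
Read 'a': C→{C, E, K}; now {C, E, K}.
Read 'b': C→{D}, E→{H, K, M}, K→{F, K}; union {D, F, H, K, M}; ε-closure = {D, E, F, H, K, M}.
Read 'a': D→{D, F, L}, E→{G, H, L}, F→{D}, H→{H, M}, K→∅, M→{H}; union {D, F, G, H, L, M}; ε-closure = {D, E, F, G, H, L, M}.
Read 'a': D→{D, F, L}, E→{G, H, L}, F→{D}, G→∅, H→{H, M}, L→{C, L}, M→{H}; union {C, D, F, G, H, L, M}; ε-closure = {C, D, E, F, G, H, L, M}.
Read 'a': C→{C, E, K}, D→{D, F, L}, E→{G, H, L}, F→{D}, G→∅, H→{H, M}, L→{C, L}, M→{H}; now {C, D, E, F, G, H, K, L, M}.
Read 'a': C→{C, E, K}, D→{D, F, L}, E→{G, H, L}, F→{D}, G→∅, H→{H, M}, K→∅, L→{C, L}, M→{H}; now {C, D, E, F, G, H, K, L, M}.
Read 'b': C→{D}, D→{G, H}, E→{H, K, M}, F→∅, G→{G, K, L}, H→∅, K→{F, K}, L→{G, H, M}, M→∅; union {D, F, G, H, K, L, M}; ε-closure = {D, E, F, G, H, K, L, M}.
Read 'a': D→{D, F, L}, E→{G, H, L}, F→{D}, G→∅, H→{H, M}, K→∅, L→{C, L}, M→{H}; union {C, D, F, G, H, L, M}; ε-closure = {C, D, E, F, G, H, L, M}.
Read 'b': C→{D}, D→{G, H}, E→{H, K, M}, F→∅, G→{G, K, L}, H→∅, L→{G, H, M}, M→∅; union {D, G, H, K, L, M}; ε-closure = {D, E, G, H, K, L, M}.
Read 'b': D→{G, H}, E→{H, K, M}, G→{G, K, L}, H→∅, K→{F, K}, L→{G, H, M}, M→∅; union {F, G, H, K, L, M}; ε-closure = {E, F, G, H, K, L, M}.
That set has 7 states.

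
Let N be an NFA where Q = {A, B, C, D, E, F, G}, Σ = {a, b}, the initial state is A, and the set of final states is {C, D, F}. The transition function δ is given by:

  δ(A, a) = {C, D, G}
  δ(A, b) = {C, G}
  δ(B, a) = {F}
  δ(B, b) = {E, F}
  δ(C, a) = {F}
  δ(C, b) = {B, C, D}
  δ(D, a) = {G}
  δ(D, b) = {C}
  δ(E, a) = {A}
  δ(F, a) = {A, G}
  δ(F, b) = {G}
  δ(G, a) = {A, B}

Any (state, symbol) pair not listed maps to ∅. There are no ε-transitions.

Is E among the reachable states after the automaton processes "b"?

No

Start in {A}.
Read 'b': A→{C, G}; now {C, G}.
State E is not in {C, G}.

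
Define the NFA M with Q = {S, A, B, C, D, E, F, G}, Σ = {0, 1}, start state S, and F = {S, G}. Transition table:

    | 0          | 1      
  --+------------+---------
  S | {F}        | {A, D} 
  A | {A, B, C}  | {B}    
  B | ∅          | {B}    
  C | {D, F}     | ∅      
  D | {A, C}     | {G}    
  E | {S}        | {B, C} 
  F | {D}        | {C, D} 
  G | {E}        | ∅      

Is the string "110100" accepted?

Start in {S}.
Read '1': S→{A, D}; now {A, D}.
Read '1': A→{B}, D→{G}; now {B, G}.
Read '0': B→∅, G→{E}; now {E}.
Read '1': E→{B, C}; now {B, C}.
Read '0': B→∅, C→{D, F}; now {D, F}.
Read '0': D→{A, C}, F→{D}; now {A, C, D}.
The final set {A, C, D} contains no accepting state.

No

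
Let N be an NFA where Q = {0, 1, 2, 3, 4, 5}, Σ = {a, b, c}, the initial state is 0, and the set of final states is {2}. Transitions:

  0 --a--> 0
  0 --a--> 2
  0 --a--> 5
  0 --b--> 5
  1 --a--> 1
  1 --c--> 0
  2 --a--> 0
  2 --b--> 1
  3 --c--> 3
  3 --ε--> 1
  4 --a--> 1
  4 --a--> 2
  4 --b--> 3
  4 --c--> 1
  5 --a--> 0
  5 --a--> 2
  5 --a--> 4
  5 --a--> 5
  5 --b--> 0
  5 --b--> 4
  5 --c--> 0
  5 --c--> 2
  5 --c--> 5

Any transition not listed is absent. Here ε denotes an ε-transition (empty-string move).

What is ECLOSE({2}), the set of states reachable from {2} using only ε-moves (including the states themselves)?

Begin with {2}.
No ε-moves leave this set, so the closure equals the set itself.

{2}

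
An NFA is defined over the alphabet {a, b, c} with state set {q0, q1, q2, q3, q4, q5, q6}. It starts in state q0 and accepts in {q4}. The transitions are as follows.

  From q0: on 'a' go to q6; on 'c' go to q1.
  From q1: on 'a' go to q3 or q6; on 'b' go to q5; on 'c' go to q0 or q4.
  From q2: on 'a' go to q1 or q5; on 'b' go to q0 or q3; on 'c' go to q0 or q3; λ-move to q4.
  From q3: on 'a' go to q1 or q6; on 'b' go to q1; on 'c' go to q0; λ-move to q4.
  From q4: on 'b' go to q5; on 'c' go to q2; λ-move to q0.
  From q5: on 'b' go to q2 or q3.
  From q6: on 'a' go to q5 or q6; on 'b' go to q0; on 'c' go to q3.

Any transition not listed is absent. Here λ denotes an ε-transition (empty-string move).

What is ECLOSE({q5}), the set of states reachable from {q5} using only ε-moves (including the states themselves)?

{q5}

Begin with {q5}.
No ε-moves leave this set, so the closure equals the set itself.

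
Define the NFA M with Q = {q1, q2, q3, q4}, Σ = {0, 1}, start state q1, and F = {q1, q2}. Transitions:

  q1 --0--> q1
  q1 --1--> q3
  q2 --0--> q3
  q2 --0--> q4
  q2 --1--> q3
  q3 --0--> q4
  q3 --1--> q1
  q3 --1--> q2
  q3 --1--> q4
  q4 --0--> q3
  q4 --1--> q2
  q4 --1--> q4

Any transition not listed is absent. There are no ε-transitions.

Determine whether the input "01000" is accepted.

Start in {q1}.
Read '0': q1→{q1}; now {q1}.
Read '1': q1→{q3}; now {q3}.
Read '0': q3→{q4}; now {q4}.
Read '0': q4→{q3}; now {q3}.
Read '0': q3→{q4}; now {q4}.
The final set {q4} contains no accepting state.

No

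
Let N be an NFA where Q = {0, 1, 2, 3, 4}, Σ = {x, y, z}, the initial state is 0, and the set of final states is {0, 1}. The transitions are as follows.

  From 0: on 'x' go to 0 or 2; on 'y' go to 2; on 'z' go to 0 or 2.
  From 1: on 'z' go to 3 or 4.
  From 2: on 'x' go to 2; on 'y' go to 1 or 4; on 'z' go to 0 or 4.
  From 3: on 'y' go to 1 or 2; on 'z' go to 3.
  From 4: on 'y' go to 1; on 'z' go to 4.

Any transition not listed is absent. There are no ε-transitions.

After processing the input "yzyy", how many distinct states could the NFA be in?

2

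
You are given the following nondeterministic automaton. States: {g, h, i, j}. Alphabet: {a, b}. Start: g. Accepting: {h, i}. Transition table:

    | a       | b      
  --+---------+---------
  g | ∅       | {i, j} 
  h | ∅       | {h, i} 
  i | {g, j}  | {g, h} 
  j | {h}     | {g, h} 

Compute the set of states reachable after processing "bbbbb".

{g, h, i, j}

Start in {g}.
Read 'b': g→{i, j}; now {i, j}.
Read 'b': i→{g, h}, j→{g, h}; now {g, h}.
Read 'b': g→{i, j}, h→{h, i}; now {h, i, j}.
Read 'b': h→{h, i}, i→{g, h}, j→{g, h}; now {g, h, i}.
Read 'b': g→{i, j}, h→{h, i}, i→{g, h}; now {g, h, i, j}.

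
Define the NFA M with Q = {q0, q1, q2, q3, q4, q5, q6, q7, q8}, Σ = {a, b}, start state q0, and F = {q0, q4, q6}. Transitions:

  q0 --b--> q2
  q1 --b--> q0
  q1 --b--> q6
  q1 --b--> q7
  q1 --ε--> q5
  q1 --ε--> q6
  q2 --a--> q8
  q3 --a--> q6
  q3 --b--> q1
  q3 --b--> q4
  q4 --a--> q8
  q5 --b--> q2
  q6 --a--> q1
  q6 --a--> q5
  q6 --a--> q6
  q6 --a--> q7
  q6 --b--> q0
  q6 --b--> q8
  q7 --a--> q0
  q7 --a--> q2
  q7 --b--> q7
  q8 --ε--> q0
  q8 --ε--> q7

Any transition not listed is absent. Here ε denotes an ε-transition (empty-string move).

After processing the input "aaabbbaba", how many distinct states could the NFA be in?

0

Start in {q0}.
Read 'a': q0→∅; now ∅.
The set is empty and remains empty for the remaining 8 symbols.
That set has 0 states.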